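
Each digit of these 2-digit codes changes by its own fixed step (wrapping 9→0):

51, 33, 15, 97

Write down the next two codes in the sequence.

First digit: −2 each step, mod 10, so 5, 3, 1, 9 → 7 → 5.
Second digit: +2 each step, mod 10; 1, 3, 5, 7 → 9 → 1.
Putting the parts together: 79 and then 51.

79, 51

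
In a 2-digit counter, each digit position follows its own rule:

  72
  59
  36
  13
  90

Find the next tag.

First digit goes 7, 5, 3, 1, 9 → 7 (−2 each step, mod 10).
Second digit: −3 each step, mod 10; 2, 9, 6, 3, 0 → 7.
Combining the parts gives 77.

77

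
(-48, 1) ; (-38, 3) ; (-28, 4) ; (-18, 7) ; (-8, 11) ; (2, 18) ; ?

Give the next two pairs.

For the first value, +10 each step: -48, -38, -28, -18, -8, 2 → 12 → 22.
Second value — each term is the sum of the two before it: 1, 3, 4, 7, 11, 18 → 29 → 47.
So the next two pairs are (12, 29) and (22, 47).

(12, 29), (22, 47)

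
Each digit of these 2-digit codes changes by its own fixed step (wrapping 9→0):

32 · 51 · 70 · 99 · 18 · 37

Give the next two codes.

56, 75

First digit: 3, 5, 7, 9, 1, 3 → 5 → 7 (+2 each step, mod 10).
Second digit — −1 each step, mod 10: 2, 1, 0, 9, 8, 7 → 6 → 5.
Putting the parts together: 56 and then 75.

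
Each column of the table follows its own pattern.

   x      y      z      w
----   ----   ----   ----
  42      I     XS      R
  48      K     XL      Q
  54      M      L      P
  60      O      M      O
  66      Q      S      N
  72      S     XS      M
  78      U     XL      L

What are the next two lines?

Column x: +6 each step; 42, 48, 54, 60, 66, 72, 78 → 84 → 90.
For the column y, letters move forward 2 places in the alphabet: I, K, M, O, Q, S, U → W → Y.
Column z goes XS, XL, L, M, S, XS, XL → L → M (repeats XS → XL → L → M → S).
Column w: R, Q, P, O, N, M, L → K → J (letters move back 1 place in the alphabet).
So the next two lines are 84  W  L  K and 90  Y  M  J.

84  W  L  K; 90  Y  M  J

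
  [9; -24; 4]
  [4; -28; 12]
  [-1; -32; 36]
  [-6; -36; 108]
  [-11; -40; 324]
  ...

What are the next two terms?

For the first entry, −5 each step: 9, 4, -1, -6, -11 → -16 → -21.
Second entry: −4 each step, so -24, -28, -32, -36, -40 → -44 → -48.
Third entry goes 4, 12, 36, 108, 324 → 972 → 2916 (×3 each step).
Putting the parts together: [-16; -44; 972] and then [-21; -48; 2916].

[-16; -44; 972], [-21; -48; 2916]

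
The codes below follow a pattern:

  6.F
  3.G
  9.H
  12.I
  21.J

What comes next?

First component goes 6, 3, 9, 12, 21 → 33 (each term is the sum of the two before it).
Letter goes F, G, H, I, J → K (letters move forward 1 place in the alphabet).
Combining the parts gives 33.K.

33.K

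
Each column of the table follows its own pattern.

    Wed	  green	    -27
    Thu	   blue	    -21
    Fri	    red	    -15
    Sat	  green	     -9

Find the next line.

For the day, runs through the weekdays Mon→Sun: Wed, Thu, Fri, Sat → Sun.
Colour: repeats green → blue → red; green, blue, red, green → blue.
Third component: +6 each step, so -27, -21, -15, -9 → -3.
So the next line is Sun  blue  -3.

Sun  blue  -3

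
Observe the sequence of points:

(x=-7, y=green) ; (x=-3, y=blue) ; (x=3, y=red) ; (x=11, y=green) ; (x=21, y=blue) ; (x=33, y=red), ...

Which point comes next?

(x=47, y=green)

X: differences are 4, 6, 8, … (increasing by 2 each time); -7, -3, 3, 11, 21, 33 → 47.
Y: green, blue, red, green, blue, red → green (repeats green → blue → red).
So the next point is (x=47, y=green).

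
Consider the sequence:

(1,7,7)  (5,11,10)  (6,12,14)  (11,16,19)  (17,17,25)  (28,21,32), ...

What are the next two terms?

First component: each term is the sum of the two before it; 1, 5, 6, 11, 17, 28 → 45 → 73.
For the second component, alternating steps +4, +1, +4, +1, …: 7, 11, 12, 16, 17, 21 → 22 → 26.
For the third component, differences are 3, 4, 5, … (increasing by 1 each time): 7, 10, 14, 19, 25, 32 → 40 → 49.
So the next two terms are (45,22,40) and (73,26,49).

(45,22,40), (73,26,49)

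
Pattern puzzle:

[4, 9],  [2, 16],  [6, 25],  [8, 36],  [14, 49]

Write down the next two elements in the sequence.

[22, 64], [36, 81]

First component: 4, 2, 6, 8, 14 → 22 → 36 (each term is the sum of the two before it).
Second component: perfect squares: 3², 4², 5², …; 9, 16, 25, 36, 49 → 64 → 81.
So the next two elements are [22, 64] and [36, 81].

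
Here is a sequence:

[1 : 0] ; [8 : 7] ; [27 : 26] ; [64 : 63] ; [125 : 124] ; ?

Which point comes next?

[216 : 215]

First entry: perfect cubes: 1³, 2³, 3³, …; 1, 8, 27, 64, 125 → 216.
Second entry: always 1 less than the first entry; 0, 7, 26, 63, 124 → 215.
So the next point is [216 : 215].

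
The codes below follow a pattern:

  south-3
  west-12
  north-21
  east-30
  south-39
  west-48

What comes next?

Direction: repeats south → west → north → east, so south, west, north, east, south, west → north.
Second component: +9 each step; 3, 12, 21, 30, 39, 48 → 57.
Combining the parts gives north-57.

north-57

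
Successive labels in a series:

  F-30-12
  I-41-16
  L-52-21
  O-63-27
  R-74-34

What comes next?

Letter: letters move forward 3 places in the alphabet; F, I, L, O, R → U.
Second component: +11 each step; 30, 41, 52, 63, 74 → 85.
Third component: differences are 4, 5, 6, … (increasing by 1 each time), so 12, 16, 21, 27, 34 → 42.
Combining the parts gives U-85-42.

U-85-42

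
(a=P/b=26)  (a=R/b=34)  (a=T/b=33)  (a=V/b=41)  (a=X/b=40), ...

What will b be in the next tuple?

B: alternating steps +8, −1, +8, −1, …; 26, 34, 33, 41, 40 → 48.

48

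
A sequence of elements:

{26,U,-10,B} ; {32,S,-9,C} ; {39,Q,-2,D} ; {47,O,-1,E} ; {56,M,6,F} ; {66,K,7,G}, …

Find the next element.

{77,I,14,H}

First slot: differences are 6, 7, 8, … (increasing by 1 each time); 26, 32, 39, 47, 56, 66 → 77.
First letter: U, S, Q, O, M, K → I (letters move back 2 places in the alphabet).
Third slot: alternating steps +1, +7, +1, +7, …; -10, -9, -2, -1, 6, 7 → 14.
Second letter — letters move forward 1 place in the alphabet: B, C, D, E, F, G → H.
Putting it together: {77,I,14,H}.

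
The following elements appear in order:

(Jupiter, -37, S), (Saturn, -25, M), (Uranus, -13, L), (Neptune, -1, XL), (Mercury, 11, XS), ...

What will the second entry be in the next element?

23

Planet goes Jupiter, Saturn, Uranus, Neptune, Mercury → Venus (runs through the planets Mercury→Neptune).
Second entry: -37, -25, -13, -1, 11 → 23 (+12 each step).
Size: S, M, L, XL, XS → S (runs through clothing sizes XS→XL).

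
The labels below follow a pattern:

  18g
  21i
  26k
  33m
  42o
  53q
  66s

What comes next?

81u

First component: differences are 3, 5, 7, … (increasing by 2 each time), so 18, 21, 26, 33, 42, 53, 66 → 81.
Letter: letters move forward 2 places in the alphabet; g, i, k, m, o, q, s → u.
So the next label is 81u.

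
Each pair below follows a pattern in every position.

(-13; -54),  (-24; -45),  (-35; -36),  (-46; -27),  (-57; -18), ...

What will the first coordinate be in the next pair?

First coordinate goes -13, -24, -35, -46, -57 → -68 (−11 each step).

-68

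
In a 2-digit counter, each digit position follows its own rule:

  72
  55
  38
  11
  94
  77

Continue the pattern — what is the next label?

For the first digit, −2 each step, mod 10: 7, 5, 3, 1, 9, 7 → 5.
Second digit — +3 each step, mod 10: 2, 5, 8, 1, 4, 7 → 0.
So the next label is 50.

50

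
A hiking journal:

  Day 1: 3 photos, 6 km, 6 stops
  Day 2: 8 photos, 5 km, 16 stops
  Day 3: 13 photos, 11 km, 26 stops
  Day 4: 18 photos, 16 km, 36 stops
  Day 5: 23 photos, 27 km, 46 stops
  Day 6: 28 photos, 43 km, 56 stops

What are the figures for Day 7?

For the photos, +5 each step: 3, 8, 13, 18, 23, 28 → 33.
Km: 6, 5, 11, 16, 27, 43 → 70 (each term is the sum of the two before it).
Stops — always 2 × the photos: 6, 16, 26, 36, 46, 56 → 66.
Combining the parts gives 33 photos, 70 km, 66 stops.

33 photos, 70 km, 66 stops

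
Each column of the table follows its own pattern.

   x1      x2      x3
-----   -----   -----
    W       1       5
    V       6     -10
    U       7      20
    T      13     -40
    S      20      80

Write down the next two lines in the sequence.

R  33  -160; Q  53  320

Column x1: letters move back 1 place in the alphabet, so W, V, U, T, S → R → Q.
Column x2: each term is the sum of the two before it, so 1, 6, 7, 13, 20 → 33 → 53.
Column x3 — ×(-2) each step: 5, -10, 20, -40, 80 → -160 → 320.
Putting the parts together: R  33  -160 and then Q  53  320.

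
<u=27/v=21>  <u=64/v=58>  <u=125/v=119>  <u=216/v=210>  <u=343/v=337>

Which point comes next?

U: perfect cubes: 3³, 4³, 5³, …; 27, 64, 125, 216, 343 → 512.
V: always 6 less than the u; 21, 58, 119, 210, 337 → 506.
So the next point is <u=512/v=506>.

<u=512/v=506>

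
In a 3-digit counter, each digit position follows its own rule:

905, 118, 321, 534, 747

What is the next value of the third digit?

For the third digit, +3 each step, mod 10: 5, 8, 1, 4, 7 → 0.

0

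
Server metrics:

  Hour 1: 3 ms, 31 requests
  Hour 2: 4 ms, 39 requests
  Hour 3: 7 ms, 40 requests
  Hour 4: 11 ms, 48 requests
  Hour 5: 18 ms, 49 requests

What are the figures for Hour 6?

For the ms, each term is the sum of the two before it: 3, 4, 7, 11, 18 → 29.
Requests goes 31, 39, 40, 48, 49 → 57 (alternating steps +8, +1, +8, +1, …).
Combining the parts gives 29 ms, 57 requests.

29 ms, 57 requests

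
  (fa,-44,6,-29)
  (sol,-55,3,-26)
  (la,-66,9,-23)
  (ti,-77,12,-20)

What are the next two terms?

Note — runs through the solfège scale do→ti: fa, sol, la, ti → do → re.
Second part: −11 each step; -44, -55, -66, -77 → -88 → -99.
Third part: each term is the sum of the two before it; 6, 3, 9, 12 → 21 → 33.
Fourth part — +3 each step: -29, -26, -23, -20 → -17 → -14.
Putting the parts together: (do,-88,21,-17) and then (re,-99,33,-14).

(do,-88,21,-17), (re,-99,33,-14)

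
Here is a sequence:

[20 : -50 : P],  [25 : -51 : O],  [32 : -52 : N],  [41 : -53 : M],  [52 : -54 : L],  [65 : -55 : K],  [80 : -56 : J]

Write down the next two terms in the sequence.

[97 : -57 : I], [116 : -58 : H]

First entry: differences are 5, 7, 9, … (increasing by 2 each time); 20, 25, 32, 41, 52, 65, 80 → 97 → 116.
Second entry: −1 each step; -50, -51, -52, -53, -54, -55, -56 → -57 → -58.
For the letter, letters move back 1 place in the alphabet: P, O, N, M, L, K, J → I → H.
So the next two terms are [97 : -57 : I] and [116 : -58 : H].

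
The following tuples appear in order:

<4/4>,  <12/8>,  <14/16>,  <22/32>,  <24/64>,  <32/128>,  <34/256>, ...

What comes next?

First entry goes 4, 12, 14, 22, 24, 32, 34 → 42 (alternating steps +8, +2, +8, +2, …).
Second entry: ×2 each step; 4, 8, 16, 32, 64, 128, 256 → 512.
So the next tuple is <42/512>.

<42/512>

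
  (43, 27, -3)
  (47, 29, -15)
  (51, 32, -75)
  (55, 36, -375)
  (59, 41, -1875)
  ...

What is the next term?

First part goes 43, 47, 51, 55, 59 → 63 (+4 each step).
Second part: differences are 2, 3, 4, … (increasing by 1 each time); 27, 29, 32, 36, 41 → 47.
Third part: ×5 each step; -3, -15, -75, -375, -1875 → -9375.
Putting it together: (63, 47, -9375).

(63, 47, -9375)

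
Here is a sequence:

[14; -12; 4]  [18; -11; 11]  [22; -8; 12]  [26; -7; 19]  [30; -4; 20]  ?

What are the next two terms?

First entry: +4 each step, so 14, 18, 22, 26, 30 → 34 → 38.
Second entry goes -12, -11, -8, -7, -4 → -3 → 0 (alternating steps +1, +3, +1, +3, …).
Third entry: 4, 11, 12, 19, 20 → 27 → 28 (alternating steps +7, +1, +7, +1, …).
So the next two terms are [34; -3; 27] and [38; 0; 28].

[34; -3; 27], [38; 0; 28]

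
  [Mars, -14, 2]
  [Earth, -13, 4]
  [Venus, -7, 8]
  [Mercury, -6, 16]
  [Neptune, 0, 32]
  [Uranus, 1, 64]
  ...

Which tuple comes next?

[Saturn, 7, 128]

Planet goes Mars, Earth, Venus, Mercury, Neptune, Uranus → Saturn (runs backward through the planets Mercury→Neptune).
Second part — alternating steps +1, +6, +1, +6, …: -14, -13, -7, -6, 0, 1 → 7.
For the third part, ×2 each step: 2, 4, 8, 16, 32, 64 → 128.
So the next tuple is [Saturn, 7, 128].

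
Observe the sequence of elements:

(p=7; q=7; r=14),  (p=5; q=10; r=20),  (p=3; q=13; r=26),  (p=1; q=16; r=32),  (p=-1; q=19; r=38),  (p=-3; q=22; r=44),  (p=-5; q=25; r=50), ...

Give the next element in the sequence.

(p=-7; q=28; r=56)

P goes 7, 5, 3, 1, -1, -3, -5 → -7 (−2 each step).
Q: +3 each step; 7, 10, 13, 16, 19, 22, 25 → 28.
R: always 2 × the q; 14, 20, 26, 32, 38, 44, 50 → 56.
So the next element is (p=-7; q=28; r=56).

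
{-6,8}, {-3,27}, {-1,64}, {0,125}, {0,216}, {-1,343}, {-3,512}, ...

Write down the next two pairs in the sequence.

First component — differences are 3, 2, 1, … (decreasing by 1 each time): -6, -3, -1, 0, 0, -1, -3 → -6 → -10.
Second component: perfect cubes: 2³, 3³, 4³, …; 8, 27, 64, 125, 216, 343, 512 → 729 → 1000.
Putting the parts together: {-6,729} and then {-10,1000}.

{-6,729}, {-10,1000}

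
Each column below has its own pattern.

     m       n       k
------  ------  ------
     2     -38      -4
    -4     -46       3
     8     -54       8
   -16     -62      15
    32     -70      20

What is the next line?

-64  -78  27

Column m: ×(-2) each step, so 2, -4, 8, -16, 32 → -64.
Column n — −8 each step: -38, -46, -54, -62, -70 → -78.
Column k: alternating steps +7, +5, +7, +5, …; -4, 3, 8, 15, 20 → 27.
So the next line is -64  -78  27.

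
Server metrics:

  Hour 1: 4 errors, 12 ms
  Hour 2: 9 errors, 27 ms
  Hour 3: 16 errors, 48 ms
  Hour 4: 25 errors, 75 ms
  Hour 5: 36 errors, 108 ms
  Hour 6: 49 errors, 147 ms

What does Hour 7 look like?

64 errors, 192 ms

For the errors, perfect squares: 2², 3², 4², …: 4, 9, 16, 25, 36, 49 → 64.
Ms: always 3 × the errors; 12, 27, 48, 75, 108, 147 → 192.
Combining the parts gives 64 errors, 192 ms.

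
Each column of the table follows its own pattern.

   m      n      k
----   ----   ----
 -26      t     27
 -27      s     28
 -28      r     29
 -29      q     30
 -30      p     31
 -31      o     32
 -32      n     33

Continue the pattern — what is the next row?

-33  m  34

Column m: -26, -27, -28, -29, -30, -31, -32 → -33 (−1 each step).
Column n — letters move back 1 place in the alphabet: t, s, r, q, p, o, n → m.
Column k: together with the column m always sums to 1; 27, 28, 29, 30, 31, 32, 33 → 34.
Combining the parts gives -33  m  34.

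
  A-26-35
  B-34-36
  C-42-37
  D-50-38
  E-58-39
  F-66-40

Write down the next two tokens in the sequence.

For the letter, letters move forward 1 place in the alphabet: A, B, C, D, E, F → G → H.
Second component: +8 each step; 26, 34, 42, 50, 58, 66 → 74 → 82.
For the third component, +1 each step: 35, 36, 37, 38, 39, 40 → 41 → 42.
Putting the parts together: G-74-41 and then H-82-42.

G-74-41 then H-82-42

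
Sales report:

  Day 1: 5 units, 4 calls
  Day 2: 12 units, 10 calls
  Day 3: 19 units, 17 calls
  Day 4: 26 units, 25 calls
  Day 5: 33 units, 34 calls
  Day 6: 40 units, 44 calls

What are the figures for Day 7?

47 units, 55 calls

Units: +7 each step; 5, 12, 19, 26, 33, 40 → 47.
Calls: differences are 6, 7, 8, … (increasing by 1 each time); 4, 10, 17, 25, 34, 44 → 55.
Putting it together: 47 units, 55 calls.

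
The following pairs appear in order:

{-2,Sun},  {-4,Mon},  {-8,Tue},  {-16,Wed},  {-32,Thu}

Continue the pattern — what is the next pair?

First slot: ×2 each step; -2, -4, -8, -16, -32 → -64.
Day — runs through the weekdays Mon→Sun: Sun, Mon, Tue, Wed, Thu → Fri.
Combining the parts gives {-64,Fri}.

{-64,Fri}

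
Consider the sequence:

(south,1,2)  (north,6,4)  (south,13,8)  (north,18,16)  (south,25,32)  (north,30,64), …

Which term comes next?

(south,37,128)

Direction: alternates south ↔ north, so south, north, south, north, south, north → south.
Second component: alternating steps +5, +7, +5, +7, …; 1, 6, 13, 18, 25, 30 → 37.
Third component — ×2 each step: 2, 4, 8, 16, 32, 64 → 128.
Combining the parts gives (south,37,128).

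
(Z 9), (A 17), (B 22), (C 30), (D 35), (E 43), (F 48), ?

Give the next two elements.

Letter: letters move forward 1 place in the alphabet, wrapping Z→A, so Z, A, B, C, D, E, F → G → H.
Second entry: 9, 17, 22, 30, 35, 43, 48 → 56 → 61 (alternating steps +8, +5, +8, +5, …).
Putting the parts together: (G 56) and then (H 61).

(G 56), (H 61)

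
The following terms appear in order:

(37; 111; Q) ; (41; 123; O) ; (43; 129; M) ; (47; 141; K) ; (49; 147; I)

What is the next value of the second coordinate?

First coordinate: 37, 41, 43, 47, 49 → 53 (alternating steps +4, +2, +4, +2, …).
For the second coordinate, always 3 × the first coordinate: 111, 123, 129, 141, 147 → 159.

159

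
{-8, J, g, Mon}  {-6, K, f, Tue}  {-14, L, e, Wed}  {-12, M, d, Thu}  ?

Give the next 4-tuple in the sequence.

{-20, N, c, Fri}

First entry goes -8, -6, -14, -12 → -20 (alternating steps +2, −8, +2, −8, …).
First letter goes J, K, L, M → N (letters move forward 1 place in the alphabet).
Second letter: g, f, e, d → c (letters move back 1 place in the alphabet).
Day: runs through the weekdays Mon→Sun; Mon, Tue, Wed, Thu → Fri.
So the next 4-tuple is {-20, N, c, Fri}.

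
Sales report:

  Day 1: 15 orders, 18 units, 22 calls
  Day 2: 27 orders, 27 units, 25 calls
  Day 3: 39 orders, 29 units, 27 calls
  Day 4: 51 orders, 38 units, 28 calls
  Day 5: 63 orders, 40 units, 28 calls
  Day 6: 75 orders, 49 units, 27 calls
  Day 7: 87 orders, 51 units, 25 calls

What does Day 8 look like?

For the orders, +12 each step: 15, 27, 39, 51, 63, 75, 87 → 99.
Units: alternating steps +9, +2, +9, +2, …, so 18, 27, 29, 38, 40, 49, 51 → 60.
Calls: 22, 25, 27, 28, 28, 27, 25 → 22 (differences are 3, 2, 1, … (decreasing by 1 each time)).
So the next record is 99 orders, 60 units, 22 calls.

99 orders, 60 units, 22 calls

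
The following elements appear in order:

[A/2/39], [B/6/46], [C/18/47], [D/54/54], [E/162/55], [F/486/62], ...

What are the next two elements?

[G/1458/63], [H/4374/70]

Letter goes A, B, C, D, E, F → G → H (letters move forward 1 place in the alphabet).
Second coordinate: ×3 each step; 2, 6, 18, 54, 162, 486 → 1458 → 4374.
For the third coordinate, alternating steps +7, +1, +7, +1, …: 39, 46, 47, 54, 55, 62 → 63 → 70.
Putting the parts together: [G/1458/63] and then [H/4374/70].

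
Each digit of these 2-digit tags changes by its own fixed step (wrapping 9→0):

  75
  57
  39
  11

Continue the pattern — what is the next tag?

First digit — −2 each step, mod 10: 7, 5, 3, 1 → 9.
Second digit goes 5, 7, 9, 1 → 3 (+2 each step, mod 10).
Combining the parts gives 93.

93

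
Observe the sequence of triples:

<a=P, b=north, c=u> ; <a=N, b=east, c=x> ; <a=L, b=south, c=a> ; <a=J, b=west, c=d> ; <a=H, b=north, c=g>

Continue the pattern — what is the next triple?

A: letters move back 2 places in the alphabet; P, N, L, J, H → F.
B goes north, east, south, west, north → east (repeats north → east → south → west).
C: letters move forward 3 places in the alphabet, wrapping Z→A; u, x, a, d, g → j.
Combining the parts gives <a=F, b=east, c=j>.

<a=F, b=east, c=j>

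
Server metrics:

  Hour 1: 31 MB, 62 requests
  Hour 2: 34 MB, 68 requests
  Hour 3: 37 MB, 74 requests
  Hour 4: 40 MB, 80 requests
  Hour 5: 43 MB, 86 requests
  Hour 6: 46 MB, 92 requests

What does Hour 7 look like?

49 MB, 98 requests

MB: +3 each step, so 31, 34, 37, 40, 43, 46 → 49.
Requests: 62, 68, 74, 80, 86, 92 → 98 (always 2 × the MB).
Combining the parts gives 49 MB, 98 requests.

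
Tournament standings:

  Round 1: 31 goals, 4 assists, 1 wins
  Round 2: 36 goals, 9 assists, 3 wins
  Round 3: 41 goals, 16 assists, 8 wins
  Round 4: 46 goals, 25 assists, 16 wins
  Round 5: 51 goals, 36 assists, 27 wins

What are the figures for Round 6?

56 goals, 49 assists, 41 wins

Goals: +5 each step, so 31, 36, 41, 46, 51 → 56.
Assists: 4, 9, 16, 25, 36 → 49 (perfect squares: 2², 3², 4², …).
Wins — differences are 2, 5, 8, … (increasing by 3 each time): 1, 3, 8, 16, 27 → 41.
So the next row is 56 goals, 49 assists, 41 wins.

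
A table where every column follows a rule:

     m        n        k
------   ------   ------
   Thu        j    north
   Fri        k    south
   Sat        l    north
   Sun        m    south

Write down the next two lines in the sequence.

For the column m, runs through the weekdays Mon→Sun: Thu, Fri, Sat, Sun → Mon → Tue.
For the column n, letters move forward 1 place in the alphabet: j, k, l, m → n → o.
Column k — alternates north ↔ south: north, south, north, south → north → south.
So the next two lines are Mon  n  north and Tue  o  south.

Mon  n  north; Tue  o  south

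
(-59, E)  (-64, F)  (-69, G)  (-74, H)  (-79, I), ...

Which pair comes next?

First coordinate — −5 each step: -59, -64, -69, -74, -79 → -84.
Letter: E, F, G, H, I → J (letters move forward 1 place in the alphabet).
Putting it together: (-84, J).

(-84, J)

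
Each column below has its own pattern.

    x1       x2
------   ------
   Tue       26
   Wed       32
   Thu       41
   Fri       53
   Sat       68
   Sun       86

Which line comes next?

Column x1: runs through the weekdays Mon→Sun; Tue, Wed, Thu, Fri, Sat, Sun → Mon.
Column x2: differences are 6, 9, 12, … (increasing by 3 each time); 26, 32, 41, 53, 68, 86 → 107.
Putting it together: Mon  107.

Mon  107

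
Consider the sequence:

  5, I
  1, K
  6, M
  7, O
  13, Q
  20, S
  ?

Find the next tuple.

33, U

First value goes 5, 1, 6, 7, 13, 20 → 33 (each term is the sum of the two before it).
Letter: letters move forward 2 places in the alphabet, so I, K, M, O, Q, S → U.
Putting it together: 33, U.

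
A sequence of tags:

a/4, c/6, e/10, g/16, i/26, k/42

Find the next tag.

m/68

Letter: letters move forward 2 places in the alphabet, so a, c, e, g, i, k → m.
For the second component, each term is the sum of the two before it: 4, 6, 10, 16, 26, 42 → 68.
Combining the parts gives m/68.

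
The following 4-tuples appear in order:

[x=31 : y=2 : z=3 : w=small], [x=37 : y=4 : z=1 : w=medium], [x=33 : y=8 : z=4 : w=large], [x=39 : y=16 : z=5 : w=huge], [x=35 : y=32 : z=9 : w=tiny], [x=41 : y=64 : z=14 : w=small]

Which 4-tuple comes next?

[x=37 : y=128 : z=23 : w=medium]

X: alternating steps +6, −4, +6, −4, …, so 31, 37, 33, 39, 35, 41 → 37.
Y: 2, 4, 8, 16, 32, 64 → 128 (×2 each step).
For the z, each term is the sum of the two before it: 3, 1, 4, 5, 9, 14 → 23.
For the w, repeats small → medium → large → huge → tiny: small, medium, large, huge, tiny, small → medium.
Combining the parts gives [x=37 : y=128 : z=23 : w=medium].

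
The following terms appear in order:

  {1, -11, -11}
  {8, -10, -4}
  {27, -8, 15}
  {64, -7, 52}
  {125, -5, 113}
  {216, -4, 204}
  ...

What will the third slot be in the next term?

First slot: 1, 8, 27, 64, 125, 216 → 343 (perfect cubes: 1³, 2³, 3³, …).
Second slot — alternating steps +1, +2, +1, +2, …: -11, -10, -8, -7, -5, -4 → -2.
Third slot: always 12 less than the first slot; -11, -4, 15, 52, 113, 204 → 331.

331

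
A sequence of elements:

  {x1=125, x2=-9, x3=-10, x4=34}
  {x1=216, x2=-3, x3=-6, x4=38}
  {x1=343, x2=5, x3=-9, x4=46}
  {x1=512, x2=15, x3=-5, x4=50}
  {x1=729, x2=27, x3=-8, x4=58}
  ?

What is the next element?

X1 — perfect cubes: 5³, 6³, 7³, …: 125, 216, 343, 512, 729 → 1000.
For the x2, differences are 6, 8, 10, … (increasing by 2 each time): -9, -3, 5, 15, 27 → 41.
X3 goes -10, -6, -9, -5, -8 → -4 (alternating steps +4, −3, +4, −3, …).
X4: alternating steps +4, +8, +4, +8, …, so 34, 38, 46, 50, 58 → 62.
Putting it together: {x1=1000, x2=41, x3=-4, x4=62}.

{x1=1000, x2=41, x3=-4, x4=62}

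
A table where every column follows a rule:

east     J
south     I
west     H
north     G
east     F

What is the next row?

south  E

Direction: repeats east → south → west → north, so east, south, west, north, east → south.
For the letter, letters move back 1 place in the alphabet: J, I, H, G, F → E.
So the next row is south  E.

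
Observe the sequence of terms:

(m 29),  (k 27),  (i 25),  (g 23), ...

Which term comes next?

Letter goes m, k, i, g → e (letters move back 2 places in the alphabet).
Second component: −2 each step, so 29, 27, 25, 23 → 21.
Putting it together: (e 21).

(e 21)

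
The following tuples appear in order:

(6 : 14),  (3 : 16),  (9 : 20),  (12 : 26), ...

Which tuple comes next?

(21 : 34)

First entry: 6, 3, 9, 12 → 21 (each term is the sum of the two before it).
Second entry: differences are 2, 4, 6, … (increasing by 2 each time), so 14, 16, 20, 26 → 34.
Putting it together: (21 : 34).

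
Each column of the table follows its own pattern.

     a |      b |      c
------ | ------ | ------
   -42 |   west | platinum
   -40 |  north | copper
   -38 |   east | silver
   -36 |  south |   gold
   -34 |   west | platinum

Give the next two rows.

-32  north  copper; -30  east  silver

Column a: +2 each step, so -42, -40, -38, -36, -34 → -32 → -30.
Column b: repeats west → north → east → south, so west, north, east, south, west → north → east.
Column c goes platinum, copper, silver, gold, platinum → copper → silver (repeats platinum → copper → silver → gold).
So the next two rows are -32  north  copper and -30  east  silver.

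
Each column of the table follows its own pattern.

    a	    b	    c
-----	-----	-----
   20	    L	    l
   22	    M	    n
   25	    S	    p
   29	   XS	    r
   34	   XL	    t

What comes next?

Column a — differences are 2, 3, 4, … (increasing by 1 each time): 20, 22, 25, 29, 34 → 40.
Column b goes L, M, S, XS, XL → L (runs backward through clothing sizes XS→XL).
For the column c, letters move forward 2 places in the alphabet: l, n, p, r, t → v.
Putting it together: 40  L  v.

40  L  v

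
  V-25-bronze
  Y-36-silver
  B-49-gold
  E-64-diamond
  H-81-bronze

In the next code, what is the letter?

K

Letter: letters move forward 3 places in the alphabet, wrapping Z→A; V, Y, B, E, H → K.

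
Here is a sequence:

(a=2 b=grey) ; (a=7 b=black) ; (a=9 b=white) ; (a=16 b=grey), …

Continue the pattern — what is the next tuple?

(a=25 b=black)

For the a, each term is the sum of the two before it: 2, 7, 9, 16 → 25.
B: repeats grey → black → white; grey, black, white, grey → black.
So the next tuple is (a=25 b=black).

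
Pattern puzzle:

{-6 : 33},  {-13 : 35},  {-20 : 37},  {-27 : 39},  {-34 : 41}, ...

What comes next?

First coordinate: -6, -13, -20, -27, -34 → -41 (−7 each step).
Second coordinate goes 33, 35, 37, 39, 41 → 43 (+2 each step).
So the next pair is {-41 : 43}.

{-41 : 43}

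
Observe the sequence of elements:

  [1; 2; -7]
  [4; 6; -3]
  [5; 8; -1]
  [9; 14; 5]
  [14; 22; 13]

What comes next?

[23; 36; 27]

First entry: 1, 4, 5, 9, 14 → 23 (each term is the sum of the two before it).
Second entry — each term is the sum of the two before it: 2, 6, 8, 14, 22 → 36.
For the third entry, always 9 less than the second entry: -7, -3, -1, 5, 13 → 27.
Putting it together: [23; 36; 27].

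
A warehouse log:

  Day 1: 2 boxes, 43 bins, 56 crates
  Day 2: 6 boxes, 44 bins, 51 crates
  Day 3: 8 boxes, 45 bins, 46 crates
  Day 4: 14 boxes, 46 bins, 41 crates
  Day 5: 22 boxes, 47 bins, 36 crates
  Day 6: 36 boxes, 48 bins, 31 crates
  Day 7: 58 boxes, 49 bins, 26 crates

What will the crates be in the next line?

21

Crates goes 56, 51, 46, 41, 36, 31, 26 → 21 (−5 each step).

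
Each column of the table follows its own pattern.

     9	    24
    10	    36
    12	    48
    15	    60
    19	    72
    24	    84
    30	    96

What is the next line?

37  108

First component: differences are 1, 2, 3, … (increasing by 1 each time), so 9, 10, 12, 15, 19, 24, 30 → 37.
Second component — +12 each step: 24, 36, 48, 60, 72, 84, 96 → 108.
Combining the parts gives 37  108.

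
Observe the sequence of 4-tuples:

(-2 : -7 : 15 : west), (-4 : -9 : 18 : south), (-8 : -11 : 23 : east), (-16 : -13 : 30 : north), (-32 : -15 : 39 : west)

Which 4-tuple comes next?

(-64 : -17 : 50 : south)

First value — ×2 each step: -2, -4, -8, -16, -32 → -64.
Second value: −2 each step; -7, -9, -11, -13, -15 → -17.
For the third value, differences are 3, 5, 7, … (increasing by 2 each time): 15, 18, 23, 30, 39 → 50.
Direction: repeats west → south → east → north; west, south, east, north, west → south.
Putting it together: (-64 : -17 : 50 : south).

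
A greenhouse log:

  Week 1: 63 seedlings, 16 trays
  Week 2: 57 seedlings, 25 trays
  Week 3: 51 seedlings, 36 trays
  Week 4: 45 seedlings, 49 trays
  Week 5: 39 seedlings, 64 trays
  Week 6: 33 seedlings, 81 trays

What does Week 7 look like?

For the seedlings, −6 each step: 63, 57, 51, 45, 39, 33 → 27.
Trays goes 16, 25, 36, 49, 64, 81 → 100 (perfect squares: 4², 5², 6², …).
Putting it together: 27 seedlings, 100 trays.

27 seedlings, 100 trays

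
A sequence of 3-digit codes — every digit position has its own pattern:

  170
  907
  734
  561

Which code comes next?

First digit — −2 each step, mod 10: 1, 9, 7, 5 → 3.
Second digit: +3 each step, mod 10, so 7, 0, 3, 6 → 9.
For the third digit, −3 each step, mod 10: 0, 7, 4, 1 → 8.
Combining the parts gives 398.

398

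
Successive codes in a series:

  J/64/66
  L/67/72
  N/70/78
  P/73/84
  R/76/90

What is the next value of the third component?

96

Third component: +6 each step; 66, 72, 78, 84, 90 → 96.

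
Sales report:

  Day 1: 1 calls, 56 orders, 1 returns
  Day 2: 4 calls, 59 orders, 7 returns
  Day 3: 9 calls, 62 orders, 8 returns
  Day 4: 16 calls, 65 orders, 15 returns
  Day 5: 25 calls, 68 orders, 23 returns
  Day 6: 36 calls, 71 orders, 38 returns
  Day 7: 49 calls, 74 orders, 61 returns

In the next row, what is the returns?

99

Returns: each term is the sum of the two before it; 1, 7, 8, 15, 23, 38, 61 → 99.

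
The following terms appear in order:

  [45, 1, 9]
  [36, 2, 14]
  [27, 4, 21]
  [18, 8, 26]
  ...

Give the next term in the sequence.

[9, 16, 33]

First value — −9 each step: 45, 36, 27, 18 → 9.
Second value: ×2 each step, so 1, 2, 4, 8 → 16.
For the third value, alternating steps +5, +7, +5, +7, …: 9, 14, 21, 26 → 33.
Combining the parts gives [9, 16, 33].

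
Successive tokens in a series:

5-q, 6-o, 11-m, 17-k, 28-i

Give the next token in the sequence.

45-g

For the first component, each term is the sum of the two before it: 5, 6, 11, 17, 28 → 45.
Letter — letters move back 2 places in the alphabet: q, o, m, k, i → g.
Putting it together: 45-g.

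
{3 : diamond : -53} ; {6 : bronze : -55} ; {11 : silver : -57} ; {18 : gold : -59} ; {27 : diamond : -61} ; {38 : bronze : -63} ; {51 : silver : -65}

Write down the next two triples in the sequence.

First coordinate goes 3, 6, 11, 18, 27, 38, 51 → 66 → 83 (differences are 3, 5, 7, … (increasing by 2 each time)).
Rank — repeats diamond → bronze → silver → gold: diamond, bronze, silver, gold, diamond, bronze, silver → gold → diamond.
Third coordinate: −2 each step; -53, -55, -57, -59, -61, -63, -65 → -67 → -69.
So the next two triples are {66 : gold : -67} and {83 : diamond : -69}.

{66 : gold : -67}, {83 : diamond : -69}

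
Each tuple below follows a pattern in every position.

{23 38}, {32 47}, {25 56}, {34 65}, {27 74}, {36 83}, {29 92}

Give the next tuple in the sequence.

{38 101}

First slot: 23, 32, 25, 34, 27, 36, 29 → 38 (alternating steps +9, −7, +9, −7, …).
For the second slot, +9 each step: 38, 47, 56, 65, 74, 83, 92 → 101.
Combining the parts gives {38 101}.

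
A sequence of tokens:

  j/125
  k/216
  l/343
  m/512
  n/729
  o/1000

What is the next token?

p/1331

Letter — letters move forward 1 place in the alphabet: j, k, l, m, n, o → p.
Second component — perfect cubes: 5³, 6³, 7³, …: 125, 216, 343, 512, 729, 1000 → 1331.
So the next token is p/1331.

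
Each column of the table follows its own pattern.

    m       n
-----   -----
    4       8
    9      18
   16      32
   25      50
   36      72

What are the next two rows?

Column m goes 4, 9, 16, 25, 36 → 49 → 64 (perfect squares: 2², 3², 4², …).
Column n — always 2 × the column m: 8, 18, 32, 50, 72 → 98 → 128.
So the next two rows are 49  98 and 64  128.

49  98; 64  128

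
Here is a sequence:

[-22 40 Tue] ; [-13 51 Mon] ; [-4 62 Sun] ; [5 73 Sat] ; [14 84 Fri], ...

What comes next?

[23 95 Thu]

First entry: -22, -13, -4, 5, 14 → 23 (+9 each step).
Second entry: +11 each step, so 40, 51, 62, 73, 84 → 95.
For the day, runs backward through the weekdays Mon→Sun: Tue, Mon, Sun, Sat, Fri → Thu.
Combining the parts gives [23 95 Thu].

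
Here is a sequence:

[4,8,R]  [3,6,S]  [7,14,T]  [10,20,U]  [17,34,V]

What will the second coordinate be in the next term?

For the first coordinate, each term is the sum of the two before it: 4, 3, 7, 10, 17 → 27.
Second coordinate goes 8, 6, 14, 20, 34 → 54 (always 2 × the first coordinate).
Letter: letters move forward 1 place in the alphabet, so R, S, T, U, V → W.

54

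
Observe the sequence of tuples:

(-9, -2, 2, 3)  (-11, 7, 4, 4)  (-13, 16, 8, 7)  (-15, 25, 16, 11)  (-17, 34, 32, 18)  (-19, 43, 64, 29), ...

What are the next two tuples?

First slot: −2 each step, so -9, -11, -13, -15, -17, -19 → -21 → -23.
Second slot goes -2, 7, 16, 25, 34, 43 → 52 → 61 (+9 each step).
For the third slot, ×2 each step: 2, 4, 8, 16, 32, 64 → 128 → 256.
Fourth slot: 3, 4, 7, 11, 18, 29 → 47 → 76 (each term is the sum of the two before it).
So the next two tuples are (-21, 52, 128, 47) and (-23, 61, 256, 76).

(-21, 52, 128, 47), (-23, 61, 256, 76)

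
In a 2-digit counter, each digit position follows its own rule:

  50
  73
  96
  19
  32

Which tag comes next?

First digit: +2 each step, mod 10; 5, 7, 9, 1, 3 → 5.
Second digit: +3 each step, mod 10, so 0, 3, 6, 9, 2 → 5.
Combining the parts gives 55.

55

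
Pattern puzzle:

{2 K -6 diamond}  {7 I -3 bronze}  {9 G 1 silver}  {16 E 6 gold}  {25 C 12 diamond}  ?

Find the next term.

First entry: 2, 7, 9, 16, 25 → 41 (each term is the sum of the two before it).
Letter: letters move back 2 places in the alphabet, so K, I, G, E, C → A.
For the third entry, differences are 3, 4, 5, … (increasing by 1 each time): -6, -3, 1, 6, 12 → 19.
Rank: repeats diamond → bronze → silver → gold, so diamond, bronze, silver, gold, diamond → bronze.
Combining the parts gives {41 A 19 bronze}.

{41 A 19 bronze}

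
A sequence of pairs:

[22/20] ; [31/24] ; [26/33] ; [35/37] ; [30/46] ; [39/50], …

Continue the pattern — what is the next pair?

[34/59]

First value: alternating steps +9, −5, +9, −5, …; 22, 31, 26, 35, 30, 39 → 34.
Second value goes 20, 24, 33, 37, 46, 50 → 59 (alternating steps +4, +9, +4, +9, …).
Combining the parts gives [34/59].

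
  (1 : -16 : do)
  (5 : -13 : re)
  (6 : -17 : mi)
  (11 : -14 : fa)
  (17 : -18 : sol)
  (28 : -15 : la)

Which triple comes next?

(45 : -19 : ti)

For the first value, each term is the sum of the two before it: 1, 5, 6, 11, 17, 28 → 45.
Second value: alternating steps +3, −4, +3, −4, …, so -16, -13, -17, -14, -18, -15 → -19.
Note — runs through the solfège scale do→ti: do, re, mi, fa, sol, la → ti.
So the next triple is (45 : -19 : ti).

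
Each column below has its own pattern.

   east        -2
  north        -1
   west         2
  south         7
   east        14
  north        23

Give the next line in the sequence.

west  34

For the direction, repeats east → north → west → south: east, north, west, south, east, north → west.
Second component: differences are 1, 3, 5, … (increasing by 2 each time), so -2, -1, 2, 7, 14, 23 → 34.
Combining the parts gives west  34.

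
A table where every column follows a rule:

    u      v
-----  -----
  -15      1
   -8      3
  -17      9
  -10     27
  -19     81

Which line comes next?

For the column u, alternating steps +7, −9, +7, −9, …: -15, -8, -17, -10, -19 → -12.
For the column v, ×3 each step: 1, 3, 9, 27, 81 → 243.
Combining the parts gives -12  243.

-12  243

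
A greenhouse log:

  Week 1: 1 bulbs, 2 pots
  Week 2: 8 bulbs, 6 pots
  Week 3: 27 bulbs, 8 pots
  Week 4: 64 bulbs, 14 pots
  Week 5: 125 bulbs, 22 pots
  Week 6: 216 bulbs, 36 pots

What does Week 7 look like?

Bulbs: perfect cubes: 1³, 2³, 3³, …; 1, 8, 27, 64, 125, 216 → 343.
Pots — each term is the sum of the two before it: 2, 6, 8, 14, 22, 36 → 58.
Combining the parts gives 343 bulbs, 58 pots.

343 bulbs, 58 pots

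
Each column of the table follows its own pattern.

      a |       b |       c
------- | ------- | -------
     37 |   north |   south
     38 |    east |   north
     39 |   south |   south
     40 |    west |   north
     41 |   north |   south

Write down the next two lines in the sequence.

Column a — +1 each step: 37, 38, 39, 40, 41 → 42 → 43.
Column b goes north, east, south, west, north → east → south (repeats north → east → south → west).
Column c: alternates south ↔ north, so south, north, south, north, south → north → south.
Putting the parts together: 42  east  north and then 43  south  south.

42  east  north; 43  south  south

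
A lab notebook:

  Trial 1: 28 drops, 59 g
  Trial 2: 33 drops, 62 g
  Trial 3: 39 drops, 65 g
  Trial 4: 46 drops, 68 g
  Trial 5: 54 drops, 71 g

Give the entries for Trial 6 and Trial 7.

Drops goes 28, 33, 39, 46, 54 → 63 → 73 (differences are 5, 6, 7, … (increasing by 1 each time)).
G: +3 each step, so 59, 62, 65, 68, 71 → 74 → 77.
So the next two rows are 63 drops, 74 g and 73 drops, 77 g.

63 drops, 74 g; 73 drops, 77 g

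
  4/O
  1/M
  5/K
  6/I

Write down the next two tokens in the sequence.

First component: 4, 1, 5, 6 → 11 → 17 (each term is the sum of the two before it).
Letter goes O, M, K, I → G → E (letters move back 2 places in the alphabet).
Putting the parts together: 11/G and then 17/E.

11/G, 17/E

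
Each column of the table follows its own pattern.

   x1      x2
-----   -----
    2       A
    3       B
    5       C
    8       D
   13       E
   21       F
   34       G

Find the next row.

55  H

For the column x1, each term is the sum of the two before it: 2, 3, 5, 8, 13, 21, 34 → 55.
Column x2: letters move forward 1 place in the alphabet; A, B, C, D, E, F, G → H.
Combining the parts gives 55  H.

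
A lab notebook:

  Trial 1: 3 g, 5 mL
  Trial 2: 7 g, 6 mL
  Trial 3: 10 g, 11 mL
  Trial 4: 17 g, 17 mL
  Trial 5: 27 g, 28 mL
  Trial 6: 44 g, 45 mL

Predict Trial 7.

71 g, 73 mL

G — each term is the sum of the two before it: 3, 7, 10, 17, 27, 44 → 71.
ML: each term is the sum of the two before it, so 5, 6, 11, 17, 28, 45 → 73.
So the next line is 71 g, 73 mL.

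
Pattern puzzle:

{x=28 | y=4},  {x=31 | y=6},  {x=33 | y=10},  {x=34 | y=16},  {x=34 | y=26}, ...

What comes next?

X: differences are 3, 2, 1, … (decreasing by 1 each time), so 28, 31, 33, 34, 34 → 33.
Y: each term is the sum of the two before it; 4, 6, 10, 16, 26 → 42.
Combining the parts gives {x=33 | y=42}.

{x=33 | y=42}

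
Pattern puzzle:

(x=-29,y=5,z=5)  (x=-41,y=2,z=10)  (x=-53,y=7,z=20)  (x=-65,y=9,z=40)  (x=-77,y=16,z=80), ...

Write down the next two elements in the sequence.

X: -29, -41, -53, -65, -77 → -89 → -101 (−12 each step).
Y goes 5, 2, 7, 9, 16 → 25 → 41 (each term is the sum of the two before it).
For the z, ×2 each step: 5, 10, 20, 40, 80 → 160 → 320.
Putting the parts together: (x=-89,y=25,z=160) and then (x=-101,y=41,z=320).

(x=-89,y=25,z=160), (x=-101,y=41,z=320)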